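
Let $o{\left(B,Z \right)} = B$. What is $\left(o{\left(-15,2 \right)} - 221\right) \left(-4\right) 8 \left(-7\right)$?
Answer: $-52864$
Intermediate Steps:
$\left(o{\left(-15,2 \right)} - 221\right) \left(-4\right) 8 \left(-7\right) = \left(-15 - 221\right) \left(-4\right) 8 \left(-7\right) = - 236 \left(\left(-32\right) \left(-7\right)\right) = \left(-236\right) 224 = -52864$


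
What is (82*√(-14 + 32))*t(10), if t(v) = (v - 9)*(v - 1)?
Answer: 2214*√2 ≈ 3131.1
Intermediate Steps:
t(v) = (-1 + v)*(-9 + v) (t(v) = (-9 + v)*(-1 + v) = (-1 + v)*(-9 + v))
(82*√(-14 + 32))*t(10) = (82*√(-14 + 32))*(9 + 10² - 10*10) = (82*√18)*(9 + 100 - 100) = (82*(3*√2))*9 = (246*√2)*9 = 2214*√2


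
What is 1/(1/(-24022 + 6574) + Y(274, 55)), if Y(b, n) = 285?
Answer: 17448/4972679 ≈ 0.0035088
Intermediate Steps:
1/(1/(-24022 + 6574) + Y(274, 55)) = 1/(1/(-24022 + 6574) + 285) = 1/(1/(-17448) + 285) = 1/(-1/17448 + 285) = 1/(4972679/17448) = 17448/4972679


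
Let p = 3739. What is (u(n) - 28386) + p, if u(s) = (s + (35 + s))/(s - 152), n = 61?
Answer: -2243034/91 ≈ -24649.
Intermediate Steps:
u(s) = (35 + 2*s)/(-152 + s)
(u(n) - 28386) + p = ((35 + 2*61)/(-152 + 61) - 28386) + 3739 = ((35 + 122)/(-91) - 28386) + 3739 = (-1/91*157 - 28386) + 3739 = (-157/91 - 28386) + 3739 = -2583283/91 + 3739 = -2243034/91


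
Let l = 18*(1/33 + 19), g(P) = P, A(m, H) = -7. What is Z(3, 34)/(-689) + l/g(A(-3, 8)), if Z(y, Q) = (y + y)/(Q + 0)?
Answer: -44134815/901901 ≈ -48.935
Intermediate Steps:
Z(y, Q) = 2*y/Q (Z(y, Q) = (2*y)/Q = 2*y/Q)
l = 3768/11 (l = 18*(1/33 + 19) = 18*(628/33) = 3768/11 ≈ 342.55)
Z(3, 34)/(-689) + l/g(A(-3, 8)) = (2*3/34)/(-689) + (3768/11)/(-7) = (2*3*(1/34))*(-1/689) + (3768/11)*(-⅐) = (3/17)*(-1/689) - 3768/77 = -3/11713 - 3768/77 = -44134815/901901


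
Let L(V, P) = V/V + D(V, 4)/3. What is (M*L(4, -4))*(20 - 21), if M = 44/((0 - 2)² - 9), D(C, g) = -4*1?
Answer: -44/15 ≈ -2.9333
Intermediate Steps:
D(C, g) = -4
L(V, P) = -⅓ (L(V, P) = V/V - 4/3 = 1 - 4*⅓ = 1 - 4/3 = -⅓)
M = -44/5 (M = 44/((-2)² - 9) = 44/(4 - 9) = 44/(-5) = 44*(-⅕) = -44/5 ≈ -8.8000)
(M*L(4, -4))*(20 - 21) = (-44/5*(-⅓))*(20 - 21) = (44/15)*(-1) = -44/15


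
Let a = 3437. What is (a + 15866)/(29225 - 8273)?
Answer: 199/216 ≈ 0.92130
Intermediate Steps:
(a + 15866)/(29225 - 8273) = (3437 + 15866)/(29225 - 8273) = 19303/20952 = 19303*(1/20952) = 199/216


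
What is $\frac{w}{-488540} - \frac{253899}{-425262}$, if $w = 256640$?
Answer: $\frac{248342963}{3462624958} \approx 0.071721$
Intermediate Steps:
$\frac{w}{-488540} - \frac{253899}{-425262} = \frac{256640}{-488540} - \frac{253899}{-425262} = 256640 \left(- \frac{1}{488540}\right) - - \frac{84633}{141754} = - \frac{12832}{24427} + \frac{84633}{141754} = \frac{248342963}{3462624958}$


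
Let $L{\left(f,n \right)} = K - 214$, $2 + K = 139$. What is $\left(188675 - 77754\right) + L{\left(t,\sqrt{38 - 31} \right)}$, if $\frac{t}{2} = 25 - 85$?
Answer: $110844$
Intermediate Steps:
$K = 137$ ($K = -2 + 139 = 137$)
$t = -120$ ($t = 2 \left(25 - 85\right) = 2 \left(-60\right) = -120$)
$L{\left(f,n \right)} = -77$ ($L{\left(f,n \right)} = 137 - 214 = -77$)
$\left(188675 - 77754\right) + L{\left(t,\sqrt{38 - 31} \right)} = \left(188675 - 77754\right) - 77 = 110921 - 77 = 110844$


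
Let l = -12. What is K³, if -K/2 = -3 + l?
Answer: 27000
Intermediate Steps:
K = 30 (K = -2*(-3 - 12) = -2*(-15) = 30)
K³ = 30³ = 27000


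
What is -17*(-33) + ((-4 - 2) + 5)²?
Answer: 562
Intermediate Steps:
-17*(-33) + ((-4 - 2) + 5)² = 561 + (-6 + 5)² = 561 + (-1)² = 561 + 1 = 562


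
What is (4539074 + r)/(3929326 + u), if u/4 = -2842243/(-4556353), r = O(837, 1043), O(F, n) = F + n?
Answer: 10345094690381/8951703838525 ≈ 1.1557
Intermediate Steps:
r = 1880 (r = 837 + 1043 = 1880)
u = 11368972/4556353 (u = 4*(-2842243/(-4556353)) = 4*(-2842243*(-1/4556353)) = 4*(2842243/4556353) = 11368972/4556353 ≈ 2.4952)
(4539074 + r)/(3929326 + u) = (4539074 + 1880)/(3929326 + 11368972/4556353) = 4540954/(17903407677050/4556353) = 4540954*(4556353/17903407677050) = 10345094690381/8951703838525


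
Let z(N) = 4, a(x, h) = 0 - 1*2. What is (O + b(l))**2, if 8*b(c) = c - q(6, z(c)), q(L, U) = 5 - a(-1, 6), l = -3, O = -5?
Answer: 625/16 ≈ 39.063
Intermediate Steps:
a(x, h) = -2 (a(x, h) = 0 - 2 = -2)
q(L, U) = 7 (q(L, U) = 5 - 1*(-2) = 5 + 2 = 7)
b(c) = -7/8 + c/8 (b(c) = (c - 1*7)/8 = (c - 7)/8 = (-7 + c)/8 = -7/8 + c/8)
(O + b(l))**2 = (-5 + (-7/8 + (1/8)*(-3)))**2 = (-5 + (-7/8 - 3/8))**2 = (-5 - 5/4)**2 = (-25/4)**2 = 625/16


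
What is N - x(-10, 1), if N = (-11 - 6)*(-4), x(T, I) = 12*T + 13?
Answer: 175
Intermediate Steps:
x(T, I) = 13 + 12*T
N = 68 (N = -17*(-4) = 68)
N - x(-10, 1) = 68 - (13 + 12*(-10)) = 68 - (13 - 120) = 68 - 1*(-107) = 68 + 107 = 175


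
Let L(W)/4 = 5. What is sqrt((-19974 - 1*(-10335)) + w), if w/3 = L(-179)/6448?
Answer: I*sqrt(6261835359)/806 ≈ 98.178*I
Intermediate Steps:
L(W) = 20 (L(W) = 4*5 = 20)
w = 15/1612 (w = 3*(20/6448) = 3*(20*(1/6448)) = 3*(5/1612) = 15/1612 ≈ 0.0093052)
sqrt((-19974 - 1*(-10335)) + w) = sqrt((-19974 - 1*(-10335)) + 15/1612) = sqrt((-19974 + 10335) + 15/1612) = sqrt(-9639 + 15/1612) = sqrt(-15538053/1612) = I*sqrt(6261835359)/806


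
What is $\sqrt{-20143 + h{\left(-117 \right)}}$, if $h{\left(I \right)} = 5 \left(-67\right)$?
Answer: $i \sqrt{20478} \approx 143.1 i$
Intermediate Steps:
$h{\left(I \right)} = -335$
$\sqrt{-20143 + h{\left(-117 \right)}} = \sqrt{-20143 - 335} = \sqrt{-20478} = i \sqrt{20478}$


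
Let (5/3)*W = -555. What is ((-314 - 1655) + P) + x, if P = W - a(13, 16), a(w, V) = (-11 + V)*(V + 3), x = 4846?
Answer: 2449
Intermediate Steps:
a(w, V) = (-11 + V)*(3 + V)
W = -333 (W = (⅗)*(-555) = -333)
P = -428 (P = -333 - (-33 + 16² - 8*16) = -333 - (-33 + 256 - 128) = -333 - 1*95 = -333 - 95 = -428)
((-314 - 1655) + P) + x = ((-314 - 1655) - 428) + 4846 = (-1969 - 428) + 4846 = -2397 + 4846 = 2449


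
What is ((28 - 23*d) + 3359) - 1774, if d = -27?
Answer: 2234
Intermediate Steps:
((28 - 23*d) + 3359) - 1774 = ((28 - 23*(-27)) + 3359) - 1774 = ((28 + 621) + 3359) - 1774 = (649 + 3359) - 1774 = 4008 - 1774 = 2234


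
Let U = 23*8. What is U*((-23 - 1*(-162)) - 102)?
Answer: 6808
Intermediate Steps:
U = 184
U*((-23 - 1*(-162)) - 102) = 184*((-23 - 1*(-162)) - 102) = 184*((-23 + 162) - 102) = 184*(139 - 102) = 184*37 = 6808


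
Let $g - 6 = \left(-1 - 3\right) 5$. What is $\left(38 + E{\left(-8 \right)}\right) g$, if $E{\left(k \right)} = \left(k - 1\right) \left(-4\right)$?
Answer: $-1036$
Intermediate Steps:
$g = -14$ ($g = 6 + \left(-1 - 3\right) 5 = 6 - 20 = -14$)
$E{\left(k \right)} = 4 - 4 k$ ($E{\left(k \right)} = \left(-1 + k\right) \left(-4\right) = 4 - 4 k$)
$\left(38 + E{\left(-8 \right)}\right) g = \left(38 + \left(4 - -32\right)\right) \left(-14\right) = \left(38 + \left(4 + 32\right)\right) \left(-14\right) = \left(38 + 36\right) \left(-14\right) = 74 \left(-14\right) = -1036$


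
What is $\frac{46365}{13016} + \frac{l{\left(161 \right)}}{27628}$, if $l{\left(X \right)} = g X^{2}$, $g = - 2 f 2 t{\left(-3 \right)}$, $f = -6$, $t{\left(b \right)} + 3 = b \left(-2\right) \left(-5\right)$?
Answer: $- \frac{66482528673}{89901512} \approx -739.5$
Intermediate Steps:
$t{\left(b \right)} = -3 + 10 b$ ($t{\left(b \right)} = -3 + b \left(-2\right) \left(-5\right) = -3 + - 2 b \left(-5\right) = -3 + 10 b$)
$g = -792$ ($g = \left(-2\right) \left(-6\right) 2 \left(-3 + 10 \left(-3\right)\right) = 12 \cdot 2 \left(-3 - 30\right) = 12 \cdot 2 \left(-33\right) = 12 \left(-66\right) = -792$)
$l{\left(X \right)} = - 792 X^{2}$
$\frac{46365}{13016} + \frac{l{\left(161 \right)}}{27628} = \frac{46365}{13016} + \frac{\left(-792\right) 161^{2}}{27628} = 46365 \cdot \frac{1}{13016} + \left(-792\right) 25921 \cdot \frac{1}{27628} = \frac{46365}{13016} - \frac{5132358}{6907} = - \frac{66482528673}{89901512}$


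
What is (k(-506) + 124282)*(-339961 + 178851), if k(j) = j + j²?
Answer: -61191511320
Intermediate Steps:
(k(-506) + 124282)*(-339961 + 178851) = (-506*(1 - 506) + 124282)*(-339961 + 178851) = (-506*(-505) + 124282)*(-161110) = (255530 + 124282)*(-161110) = 379812*(-161110) = -61191511320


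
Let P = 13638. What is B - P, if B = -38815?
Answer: -52453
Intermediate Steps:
B - P = -38815 - 1*13638 = -38815 - 13638 = -52453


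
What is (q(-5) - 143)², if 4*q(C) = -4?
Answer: 20736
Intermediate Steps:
q(C) = -1 (q(C) = (¼)*(-4) = -1)
(q(-5) - 143)² = (-1 - 143)² = (-144)² = 20736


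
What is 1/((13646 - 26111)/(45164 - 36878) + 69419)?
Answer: 2762/191731123 ≈ 1.4406e-5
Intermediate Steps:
1/((13646 - 26111)/(45164 - 36878) + 69419) = 1/(-12465/8286 + 69419) = 1/(-12465*1/8286 + 69419) = 1/(-4155/2762 + 69419) = 1/(191731123/2762) = 2762/191731123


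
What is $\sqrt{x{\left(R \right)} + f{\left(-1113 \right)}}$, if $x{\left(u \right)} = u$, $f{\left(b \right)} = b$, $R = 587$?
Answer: $i \sqrt{526} \approx 22.935 i$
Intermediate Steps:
$\sqrt{x{\left(R \right)} + f{\left(-1113 \right)}} = \sqrt{587 - 1113} = \sqrt{-526} = i \sqrt{526}$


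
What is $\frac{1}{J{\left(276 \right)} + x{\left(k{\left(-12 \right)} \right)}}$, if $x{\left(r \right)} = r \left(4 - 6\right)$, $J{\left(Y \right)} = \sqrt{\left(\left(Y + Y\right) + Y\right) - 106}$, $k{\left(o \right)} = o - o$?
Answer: $\frac{\sqrt{2}}{38} \approx 0.037216$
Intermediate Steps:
$k{\left(o \right)} = 0$
$J{\left(Y \right)} = \sqrt{-106 + 3 Y}$ ($J{\left(Y \right)} = \sqrt{\left(2 Y + Y\right) - 106} = \sqrt{3 Y - 106} = \sqrt{-106 + 3 Y}$)
$x{\left(r \right)} = - 2 r$ ($x{\left(r \right)} = r \left(-2\right) = - 2 r$)
$\frac{1}{J{\left(276 \right)} + x{\left(k{\left(-12 \right)} \right)}} = \frac{1}{\sqrt{-106 + 3 \cdot 276} - 0} = \frac{1}{\sqrt{-106 + 828} + 0} = \frac{1}{\sqrt{722} + 0} = \frac{1}{19 \sqrt{2} + 0} = \frac{1}{19 \sqrt{2}} = \frac{\sqrt{2}}{38}$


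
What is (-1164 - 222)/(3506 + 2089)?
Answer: -462/1865 ≈ -0.24772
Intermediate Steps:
(-1164 - 222)/(3506 + 2089) = -1386/5595 = -1386*1/5595 = -462/1865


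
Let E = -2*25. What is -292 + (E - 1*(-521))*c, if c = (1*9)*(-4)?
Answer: -17248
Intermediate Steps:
E = -50
c = -36 (c = 9*(-4) = -36)
-292 + (E - 1*(-521))*c = -292 + (-50 - 1*(-521))*(-36) = -292 + (-50 + 521)*(-36) = -292 + 471*(-36) = -292 - 16956 = -17248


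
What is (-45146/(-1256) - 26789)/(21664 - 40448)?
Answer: 16800919/11796352 ≈ 1.4242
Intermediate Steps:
(-45146/(-1256) - 26789)/(21664 - 40448) = (-45146*(-1/1256) - 26789)/(-18784) = (22573/628 - 26789)*(-1/18784) = -16800919/628*(-1/18784) = 16800919/11796352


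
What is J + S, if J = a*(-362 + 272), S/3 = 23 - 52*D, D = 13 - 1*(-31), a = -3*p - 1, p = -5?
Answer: -8055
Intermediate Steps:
a = 14 (a = -3*(-5) - 1 = 15 - 1 = 14)
D = 44 (D = 13 + 31 = 44)
S = -6795 (S = 3*(23 - 52*44) = 3*(23 - 2288) = 3*(-2265) = -6795)
J = -1260 (J = 14*(-362 + 272) = 14*(-90) = -1260)
J + S = -1260 - 6795 = -8055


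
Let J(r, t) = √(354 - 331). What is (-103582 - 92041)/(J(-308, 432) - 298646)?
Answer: 58422026458/89189433293 + 195623*√23/89189433293 ≈ 0.65504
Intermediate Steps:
J(r, t) = √23
(-103582 - 92041)/(J(-308, 432) - 298646) = (-103582 - 92041)/(√23 - 298646) = -195623/(-298646 + √23)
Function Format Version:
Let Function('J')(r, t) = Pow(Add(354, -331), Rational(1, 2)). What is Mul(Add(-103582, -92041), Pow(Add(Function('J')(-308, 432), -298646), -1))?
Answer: Add(Rational(58422026458, 89189433293), Mul(Rational(195623, 89189433293), Pow(23, Rational(1, 2)))) ≈ 0.65504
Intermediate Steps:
Function('J')(r, t) = Pow(23, Rational(1, 2))
Mul(Add(-103582, -92041), Pow(Add(Function('J')(-308, 432), -298646), -1)) = Mul(Add(-103582, -92041), Pow(Add(Pow(23, Rational(1, 2)), -298646), -1)) = Mul(-195623, Pow(Add(-298646, Pow(23, Rational(1, 2))), -1))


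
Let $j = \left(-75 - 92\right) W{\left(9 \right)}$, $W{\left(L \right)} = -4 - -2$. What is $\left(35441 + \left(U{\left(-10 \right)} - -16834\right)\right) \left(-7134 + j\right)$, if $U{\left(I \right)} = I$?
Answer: $-355402000$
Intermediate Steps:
$W{\left(L \right)} = -2$ ($W{\left(L \right)} = -4 + 2 = -2$)
$j = 334$ ($j = \left(-75 - 92\right) \left(-2\right) = \left(-167\right) \left(-2\right) = 334$)
$\left(35441 + \left(U{\left(-10 \right)} - -16834\right)\right) \left(-7134 + j\right) = \left(35441 - -16824\right) \left(-7134 + 334\right) = \left(35441 + \left(-10 + 16834\right)\right) \left(-6800\right) = \left(35441 + 16824\right) \left(-6800\right) = 52265 \left(-6800\right) = -355402000$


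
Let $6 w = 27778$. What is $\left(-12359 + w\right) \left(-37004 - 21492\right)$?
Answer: $\frac{1356405248}{3} \approx 4.5213 \cdot 10^{8}$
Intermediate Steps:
$w = \frac{13889}{3}$ ($w = \frac{1}{6} \cdot 27778 = \frac{13889}{3} \approx 4629.7$)
$\left(-12359 + w\right) \left(-37004 - 21492\right) = \left(-12359 + \frac{13889}{3}\right) \left(-37004 - 21492\right) = \left(- \frac{23188}{3}\right) \left(-58496\right) = \frac{1356405248}{3}$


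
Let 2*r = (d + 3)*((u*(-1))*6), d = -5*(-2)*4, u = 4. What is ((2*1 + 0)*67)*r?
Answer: -69144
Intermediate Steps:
d = 40 (d = 10*4 = 40)
r = -516 (r = ((40 + 3)*((4*(-1))*6))/2 = (43*(-4*6))/2 = (43*(-24))/2 = (½)*(-1032) = -516)
((2*1 + 0)*67)*r = ((2*1 + 0)*67)*(-516) = ((2 + 0)*67)*(-516) = (2*67)*(-516) = 134*(-516) = -69144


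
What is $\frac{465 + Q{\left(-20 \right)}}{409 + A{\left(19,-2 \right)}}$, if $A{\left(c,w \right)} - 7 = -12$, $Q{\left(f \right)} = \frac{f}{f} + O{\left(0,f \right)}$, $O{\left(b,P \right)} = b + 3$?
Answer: $\frac{469}{404} \approx 1.1609$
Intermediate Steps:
$O{\left(b,P \right)} = 3 + b$
$Q{\left(f \right)} = 4$ ($Q{\left(f \right)} = \frac{f}{f} + \left(3 + 0\right) = 1 + 3 = 4$)
$A{\left(c,w \right)} = -5$ ($A{\left(c,w \right)} = 7 - 12 = -5$)
$\frac{465 + Q{\left(-20 \right)}}{409 + A{\left(19,-2 \right)}} = \frac{465 + 4}{409 - 5} = \frac{469}{404}$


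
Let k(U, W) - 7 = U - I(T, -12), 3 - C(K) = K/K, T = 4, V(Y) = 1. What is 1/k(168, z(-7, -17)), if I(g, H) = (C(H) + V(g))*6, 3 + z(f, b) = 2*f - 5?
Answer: 1/157 ≈ 0.0063694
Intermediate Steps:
z(f, b) = -8 + 2*f (z(f, b) = -3 + (2*f - 5) = -3 + (-5 + 2*f) = -8 + 2*f)
C(K) = 2 (C(K) = 3 - K/K = 3 - 1*1 = 3 - 1 = 2)
I(g, H) = 18 (I(g, H) = (2 + 1)*6 = 3*6 = 18)
k(U, W) = -11 + U (k(U, W) = 7 + (U - 1*18) = 7 + (U - 18) = 7 + (-18 + U) = -11 + U)
1/k(168, z(-7, -17)) = 1/(-11 + 168) = 1/157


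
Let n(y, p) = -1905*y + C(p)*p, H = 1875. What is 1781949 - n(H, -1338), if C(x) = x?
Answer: 3563580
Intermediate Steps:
n(y, p) = p² - 1905*y (n(y, p) = -1905*y + p*p = -1905*y + p² = p² - 1905*y)
1781949 - n(H, -1338) = 1781949 - ((-1338)² - 1905*1875) = 1781949 - (1790244 - 3571875) = 1781949 - 1*(-1781631) = 1781949 + 1781631 = 3563580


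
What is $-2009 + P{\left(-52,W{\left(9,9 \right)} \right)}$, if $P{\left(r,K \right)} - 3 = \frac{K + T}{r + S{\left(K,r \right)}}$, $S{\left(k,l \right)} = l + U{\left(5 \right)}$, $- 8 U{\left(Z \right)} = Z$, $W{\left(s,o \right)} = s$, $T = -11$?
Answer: $- \frac{1679006}{837} \approx -2006.0$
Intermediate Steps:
$U{\left(Z \right)} = - \frac{Z}{8}$
$S{\left(k,l \right)} = - \frac{5}{8} + l$ ($S{\left(k,l \right)} = l - \frac{5}{8} = - \frac{5}{8} + l$)
$P{\left(r,K \right)} = 3 + \frac{-11 + K}{- \frac{5}{8} + 2 r}$ ($P{\left(r,K \right)} = 3 + \frac{K - 11}{r + \left(- \frac{5}{8} + r\right)} = 3 + \frac{-11 + K}{- \frac{5}{8} + 2 r}$)
$-2009 + P{\left(-52,W{\left(9,9 \right)} \right)} = -2009 + \frac{-103 + 8 \cdot 9 + 48 \left(-52\right)}{-5 + 16 \left(-52\right)} = -2009 + \frac{-103 + 72 - 2496}{-5 - 832} = -2009 + \frac{1}{-837} \left(-2527\right) = -2009 - - \frac{2527}{837} = -2009 + \frac{2527}{837} = - \frac{1679006}{837}$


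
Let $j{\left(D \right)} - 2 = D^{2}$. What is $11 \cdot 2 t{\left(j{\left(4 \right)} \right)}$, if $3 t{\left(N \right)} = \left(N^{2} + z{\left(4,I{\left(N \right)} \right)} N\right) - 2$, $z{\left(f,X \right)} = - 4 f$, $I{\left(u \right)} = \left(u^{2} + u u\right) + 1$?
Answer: $\frac{748}{3} \approx 249.33$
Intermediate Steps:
$j{\left(D \right)} = 2 + D^{2}$
$I{\left(u \right)} = 1 + 2 u^{2}$ ($I{\left(u \right)} = \left(u^{2} + u^{2}\right) + 1 = 2 u^{2} + 1 = 1 + 2 u^{2}$)
$t{\left(N \right)} = - \frac{2}{3} - \frac{16 N}{3} + \frac{N^{2}}{3}$ ($t{\left(N \right)} = \frac{\left(N^{2} + \left(-4\right) 4 N\right) - 2}{3} = \frac{\left(N^{2} - 16 N\right) - 2}{3} = \frac{-2 + N^{2} - 16 N}{3} = - \frac{2}{3} - \frac{16 N}{3} + \frac{N^{2}}{3}$)
$11 \cdot 2 t{\left(j{\left(4 \right)} \right)} = 11 \cdot 2 \left(- \frac{2}{3} - \frac{16 \left(2 + 4^{2}\right)}{3} + \frac{\left(2 + 4^{2}\right)^{2}}{3}\right) = 22 \left(- \frac{2}{3} - \frac{16 \left(2 + 16\right)}{3} + \frac{\left(2 + 16\right)^{2}}{3}\right) = 22 \left(- \frac{2}{3} - 96 + \frac{18^{2}}{3}\right) = 22 \left(- \frac{2}{3} - 96 + \frac{1}{3} \cdot 324\right) = 22 \left(- \frac{2}{3} - 96 + 108\right) = 22 \cdot \frac{34}{3} = \frac{748}{3}$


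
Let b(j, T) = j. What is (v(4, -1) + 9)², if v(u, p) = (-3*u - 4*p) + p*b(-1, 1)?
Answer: 4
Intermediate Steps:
v(u, p) = -5*p - 3*u (v(u, p) = (-3*u - 4*p) + p*(-1) = (-4*p - 3*u) - p = -5*p - 3*u)
(v(4, -1) + 9)² = ((-5*(-1) - 3*4) + 9)² = ((5 - 12) + 9)² = (-7 + 9)² = 2² = 4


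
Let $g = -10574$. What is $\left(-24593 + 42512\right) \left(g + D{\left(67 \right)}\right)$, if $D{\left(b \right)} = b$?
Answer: $-188274933$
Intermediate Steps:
$\left(-24593 + 42512\right) \left(g + D{\left(67 \right)}\right) = \left(-24593 + 42512\right) \left(-10574 + 67\right) = 17919 \left(-10507\right) = -188274933$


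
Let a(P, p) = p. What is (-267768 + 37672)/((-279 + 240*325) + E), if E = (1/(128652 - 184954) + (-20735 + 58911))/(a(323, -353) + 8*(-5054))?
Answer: -176121389566240/59488933590773 ≈ -2.9606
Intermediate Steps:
E = -716461717/765425690 (E = (1/(128652 - 184954) + (-20735 + 58911))/(-353 + 8*(-5054)) = (1/(-56302) + 38176)/(-353 - 40432) = (-1/56302 + 38176)/(-40785) = (2149385151/56302)*(-1/40785) = -716461717/765425690 ≈ -0.93603)
(-267768 + 37672)/((-279 + 240*325) + E) = (-267768 + 37672)/((-279 + 240*325) - 716461717/765425690) = -230096/((-279 + 78000) - 716461717/765425690) = -230096/(77721 - 716461717/765425690) = -230096/59488933590773/765425690 = -230096*765425690/59488933590773 = -176121389566240/59488933590773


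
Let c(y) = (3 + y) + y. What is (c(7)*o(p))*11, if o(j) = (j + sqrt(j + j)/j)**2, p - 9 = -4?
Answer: 23749/5 + 374*sqrt(10) ≈ 5932.5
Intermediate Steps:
c(y) = 3 + 2*y
p = 5 (p = 9 - 4 = 5)
o(j) = (j + sqrt(2)/sqrt(j))**2 (o(j) = (j + sqrt(2*j)/j)**2 = (j + (sqrt(2)*sqrt(j))/j)**2 = (j + sqrt(2)/sqrt(j))**2)
(c(7)*o(p))*11 = ((3 + 2*7)*((5**2 + sqrt(2)*sqrt(5))**2/5**2))*11 = ((3 + 14)*((25 + sqrt(10))**2/25))*11 = (17*((25 + sqrt(10))**2/25))*11 = (17*(25 + sqrt(10))**2/25)*11 = 187*(25 + sqrt(10))**2/25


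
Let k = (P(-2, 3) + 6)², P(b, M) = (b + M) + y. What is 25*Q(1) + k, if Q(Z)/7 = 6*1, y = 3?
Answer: 1150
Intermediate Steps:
Q(Z) = 42 (Q(Z) = 7*(6*1) = 7*6 = 42)
P(b, M) = 3 + M + b (P(b, M) = (b + M) + 3 = (M + b) + 3 = 3 + M + b)
k = 100 (k = ((3 + 3 - 2) + 6)² = (4 + 6)² = 10² = 100)
25*Q(1) + k = 25*42 + 100 = 1050 + 100 = 1150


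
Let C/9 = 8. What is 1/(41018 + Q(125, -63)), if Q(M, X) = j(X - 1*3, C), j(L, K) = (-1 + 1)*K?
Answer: 1/41018 ≈ 2.4380e-5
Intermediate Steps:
C = 72 (C = 9*8 = 72)
j(L, K) = 0 (j(L, K) = 0*K = 0)
Q(M, X) = 0
1/(41018 + Q(125, -63)) = 1/(41018 + 0) = 1/41018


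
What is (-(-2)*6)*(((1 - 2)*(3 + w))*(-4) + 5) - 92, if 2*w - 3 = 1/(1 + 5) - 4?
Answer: 92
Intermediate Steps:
w = -5/12 (w = 3/2 + (1/(1 + 5) - 4)/2 = 3/2 + (1/6 - 4)/2 = 3/2 + (⅙ - 4)/2 = 3/2 + (½)*(-23/6) = 3/2 - 23/12 = -5/12 ≈ -0.41667)
(-(-2)*6)*(((1 - 2)*(3 + w))*(-4) + 5) - 92 = (-(-2)*6)*(((1 - 2)*(3 - 5/12))*(-4) + 5) - 92 = (-1*(-12))*(-1*31/12*(-4) + 5) - 92 = 12*(-31/12*(-4) + 5) - 92 = 12*(31/3 + 5) - 92 = 12*(46/3) - 92 = 184 - 92 = 92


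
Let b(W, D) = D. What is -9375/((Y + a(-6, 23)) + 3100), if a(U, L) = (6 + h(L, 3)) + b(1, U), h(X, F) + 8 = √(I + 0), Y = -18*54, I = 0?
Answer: -1875/424 ≈ -4.4222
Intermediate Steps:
Y = -972
h(X, F) = -8 (h(X, F) = -8 + √(0 + 0) = -8 + √0 = -8 + 0 = -8)
a(U, L) = -2 + U (a(U, L) = (6 - 8) + U = -2 + U)
-9375/((Y + a(-6, 23)) + 3100) = -9375/((-972 + (-2 - 6)) + 3100) = -9375/((-972 - 8) + 3100) = -9375/(-980 + 3100) = -9375/2120 = -9375*1/2120 = -1875/424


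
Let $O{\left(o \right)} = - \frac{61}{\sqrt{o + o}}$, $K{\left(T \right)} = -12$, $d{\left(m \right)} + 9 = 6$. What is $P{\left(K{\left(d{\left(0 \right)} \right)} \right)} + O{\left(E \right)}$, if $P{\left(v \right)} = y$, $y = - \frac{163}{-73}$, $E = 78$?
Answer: $\frac{163}{73} - \frac{61 \sqrt{39}}{78} \approx -2.651$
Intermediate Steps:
$d{\left(m \right)} = -3$ ($d{\left(m \right)} = -9 + 6 = -3$)
$O{\left(o \right)} = - \frac{61 \sqrt{2}}{2 \sqrt{o}}$ ($O{\left(o \right)} = - \frac{61}{\sqrt{2 o}} = - \frac{61}{\sqrt{2} \sqrt{o}} = - 61 \frac{\sqrt{2}}{2 \sqrt{o}} = - \frac{61 \sqrt{2}}{2 \sqrt{o}}$)
$y = \frac{163}{73}$ ($y = \left(-163\right) \left(- \frac{1}{73}\right) = \frac{163}{73} \approx 2.2329$)
$P{\left(v \right)} = \frac{163}{73}$
$P{\left(K{\left(d{\left(0 \right)} \right)} \right)} + O{\left(E \right)} = \frac{163}{73} - \frac{61 \sqrt{2}}{2 \sqrt{78}} = \frac{163}{73} - \frac{61 \sqrt{2} \frac{\sqrt{78}}{78}}{2} = \frac{163}{73} - \frac{61 \sqrt{39}}{78}$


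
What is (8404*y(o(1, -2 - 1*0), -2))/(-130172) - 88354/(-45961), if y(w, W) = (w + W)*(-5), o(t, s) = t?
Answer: 2392483917/1495708823 ≈ 1.5996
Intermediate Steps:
y(w, W) = -5*W - 5*w (y(w, W) = (W + w)*(-5) = -5*W - 5*w)
(8404*y(o(1, -2 - 1*0), -2))/(-130172) - 88354/(-45961) = (8404*(-5*(-2) - 5*1))/(-130172) - 88354/(-45961) = (8404*(10 - 5))*(-1/130172) - 88354*(-1/45961) = (8404*5)*(-1/130172) + 88354/45961 = 42020*(-1/130172) + 88354/45961 = -10505/32543 + 88354/45961 = 2392483917/1495708823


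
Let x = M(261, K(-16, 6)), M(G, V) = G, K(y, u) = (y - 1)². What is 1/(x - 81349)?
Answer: -1/81088 ≈ -1.2332e-5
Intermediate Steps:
K(y, u) = (-1 + y)²
x = 261
1/(x - 81349) = 1/(261 - 81349) = 1/(-81088) = -1/81088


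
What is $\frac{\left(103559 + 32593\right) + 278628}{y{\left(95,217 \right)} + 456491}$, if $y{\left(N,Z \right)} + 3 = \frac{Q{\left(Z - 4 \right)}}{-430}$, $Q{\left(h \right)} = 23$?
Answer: $\frac{59451800}{65429939} \approx 0.90863$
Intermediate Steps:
$y{\left(N,Z \right)} = - \frac{1313}{430}$ ($y{\left(N,Z \right)} = -3 + \frac{23}{-430} = -3 + 23 \left(- \frac{1}{430}\right) = -3 - \frac{23}{430} = - \frac{1313}{430}$)
$\frac{\left(103559 + 32593\right) + 278628}{y{\left(95,217 \right)} + 456491} = \frac{\left(103559 + 32593\right) + 278628}{- \frac{1313}{430} + 456491} = \frac{136152 + 278628}{\frac{196289817}{430}} = 414780 \cdot \frac{430}{196289817} = \frac{59451800}{65429939}$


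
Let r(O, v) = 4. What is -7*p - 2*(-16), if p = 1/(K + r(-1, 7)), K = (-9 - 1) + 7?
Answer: 25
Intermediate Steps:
K = -3 (K = -10 + 7 = -3)
p = 1 (p = 1/(-3 + 4) = 1/1 = 1)
-7*p - 2*(-16) = -7*1 - 2*(-16) = -7 + 32 = 25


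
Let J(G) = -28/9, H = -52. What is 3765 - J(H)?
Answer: 33913/9 ≈ 3768.1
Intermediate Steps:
J(G) = -28/9 (J(G) = -28*⅑ = -28/9)
3765 - J(H) = 3765 - 1*(-28/9) = 3765 + 28/9 = 33913/9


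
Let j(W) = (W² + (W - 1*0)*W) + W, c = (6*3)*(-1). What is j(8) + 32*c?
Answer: -440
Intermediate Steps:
c = -18 (c = 18*(-1) = -18)
j(W) = W + 2*W² (j(W) = (W² + (W + 0)*W) + W = (W² + W*W) + W = (W² + W²) + W = 2*W² + W = W + 2*W²)
j(8) + 32*c = 8*(1 + 2*8) + 32*(-18) = 8*(1 + 16) - 576 = 8*17 - 576 = 136 - 576 = -440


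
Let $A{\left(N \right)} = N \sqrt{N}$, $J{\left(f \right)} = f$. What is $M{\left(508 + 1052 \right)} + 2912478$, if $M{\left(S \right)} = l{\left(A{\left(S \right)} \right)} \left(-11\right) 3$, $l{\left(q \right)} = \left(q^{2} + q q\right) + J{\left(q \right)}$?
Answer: $-250560543522 - 102960 \sqrt{390} \approx -2.5056 \cdot 10^{11}$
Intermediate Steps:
$A{\left(N \right)} = N^{\frac{3}{2}}$
$l{\left(q \right)} = q + 2 q^{2}$ ($l{\left(q \right)} = \left(q^{2} + q q\right) + q = \left(q^{2} + q^{2}\right) + q = 2 q^{2} + q = q + 2 q^{2}$)
$M{\left(S \right)} = - 33 S^{\frac{3}{2}} \left(1 + 2 S^{\frac{3}{2}}\right)$ ($M{\left(S \right)} = S^{\frac{3}{2}} \left(1 + 2 S^{\frac{3}{2}}\right) \left(-11\right) 3 = - 11 S^{\frac{3}{2}} \left(1 + 2 S^{\frac{3}{2}}\right) 3 = - 33 S^{\frac{3}{2}} \left(1 + 2 S^{\frac{3}{2}}\right)$)
$M{\left(508 + 1052 \right)} + 2912478 = \left(- 66 \left(508 + 1052\right)^{3} - 33 \left(508 + 1052\right)^{\frac{3}{2}}\right) + 2912478 = \left(- 66 \cdot 1560^{3} - 33 \cdot 1560^{\frac{3}{2}}\right) + 2912478 = \left(\left(-66\right) 3796416000 - 33 \cdot 3120 \sqrt{390}\right) + 2912478 = \left(-250563456000 - 102960 \sqrt{390}\right) + 2912478 = -250560543522 - 102960 \sqrt{390}$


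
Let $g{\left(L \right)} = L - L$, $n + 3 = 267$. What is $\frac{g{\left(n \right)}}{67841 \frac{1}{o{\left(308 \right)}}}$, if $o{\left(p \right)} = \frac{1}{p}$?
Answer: $0$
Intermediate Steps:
$n = 264$ ($n = -3 + 267 = 264$)
$g{\left(L \right)} = 0$
$\frac{g{\left(n \right)}}{67841 \frac{1}{o{\left(308 \right)}}} = \frac{0}{67841 \frac{1}{\frac{1}{308}}} = \frac{0}{67841 \cdot 308} = \frac{0}{20895028} = 0 \cdot \frac{1}{20895028} = 0$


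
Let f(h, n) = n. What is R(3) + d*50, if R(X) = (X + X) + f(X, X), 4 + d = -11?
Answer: -741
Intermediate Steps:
d = -15 (d = -4 - 11 = -15)
R(X) = 3*X (R(X) = (X + X) + X = 2*X + X = 3*X)
R(3) + d*50 = 3*3 - 15*50 = 9 - 750 = -741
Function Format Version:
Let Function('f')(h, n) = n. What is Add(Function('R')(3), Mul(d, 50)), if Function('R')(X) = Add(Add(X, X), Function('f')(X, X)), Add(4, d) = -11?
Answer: -741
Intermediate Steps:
d = -15 (d = Add(-4, -11) = -15)
Function('R')(X) = Mul(3, X) (Function('R')(X) = Add(Add(X, X), X) = Add(Mul(2, X), X) = Mul(3, X))
Add(Function('R')(3), Mul(d, 50)) = Add(Mul(3, 3), Mul(-15, 50)) = Add(9, -750) = -741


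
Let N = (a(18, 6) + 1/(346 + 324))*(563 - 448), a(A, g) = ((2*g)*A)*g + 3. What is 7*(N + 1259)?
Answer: 141304233/134 ≈ 1.0545e+6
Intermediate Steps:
a(A, g) = 3 + 2*A*g² (a(A, g) = (2*A*g)*g + 3 = 2*A*g² + 3 = 3 + 2*A*g²)
N = 20017613/134 (N = ((3 + 2*18*6²) + 1/(346 + 324))*(563 - 448) = ((3 + 2*18*36) + 1/670)*115 = ((3 + 1296) + 1/670)*115 = (1299 + 1/670)*115 = (870331/670)*115 = 20017613/134 ≈ 1.4939e+5)
7*(N + 1259) = 7*(20017613/134 + 1259) = 7*(20186319/134) = 141304233/134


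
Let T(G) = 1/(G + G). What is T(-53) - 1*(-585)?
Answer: 62009/106 ≈ 584.99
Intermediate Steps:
T(G) = 1/(2*G)
T(-53) - 1*(-585) = (½)/(-53) - 1*(-585) = (½)*(-1/53) + 585 = -1/106 + 585 = 62009/106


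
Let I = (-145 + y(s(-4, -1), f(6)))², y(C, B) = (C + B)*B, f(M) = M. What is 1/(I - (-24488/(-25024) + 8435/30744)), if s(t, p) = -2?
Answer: 429318/6285106927 ≈ 6.8307e-5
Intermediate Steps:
y(C, B) = B*(B + C) (y(C, B) = (B + C)*B = B*(B + C))
I = 14641 (I = (-145 + 6*(6 - 2))² = (-145 + 6*4)² = (-145 + 24)² = (-121)² = 14641)
1/(I - (-24488/(-25024) + 8435/30744)) = 1/(14641 - (-24488/(-25024) + 8435/30744)) = 1/(14641 - (-24488*(-1/25024) + 8435*(1/30744))) = 1/(14641 - (3061/3128 + 1205/4392)) = 1/(14641 - 1*537911/429318) = 1/(14641 - 537911/429318) = 1/(6285106927/429318) = 429318/6285106927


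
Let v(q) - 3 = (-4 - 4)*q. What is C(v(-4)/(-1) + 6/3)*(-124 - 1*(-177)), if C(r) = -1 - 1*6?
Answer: -371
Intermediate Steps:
v(q) = 3 - 8*q (v(q) = 3 + (-4 - 4)*q = 3 - 8*q)
C(r) = -7 (C(r) = -1 - 6 = -7)
C(v(-4)/(-1) + 6/3)*(-124 - 1*(-177)) = -7*(-124 - 1*(-177)) = -7*(-124 + 177) = -7*53 = -371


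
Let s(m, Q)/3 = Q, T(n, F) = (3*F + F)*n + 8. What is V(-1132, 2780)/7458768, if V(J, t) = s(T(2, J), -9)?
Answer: -3/828752 ≈ -3.6199e-6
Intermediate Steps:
T(n, F) = 8 + 4*F*n (T(n, F) = (4*F)*n + 8 = 4*F*n + 8 = 8 + 4*F*n)
s(m, Q) = 3*Q
V(J, t) = -27 (V(J, t) = 3*(-9) = -27)
V(-1132, 2780)/7458768 = -27/7458768 = -27*1/7458768 = -3/828752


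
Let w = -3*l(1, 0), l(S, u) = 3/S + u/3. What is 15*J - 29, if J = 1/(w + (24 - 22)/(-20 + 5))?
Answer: -4198/137 ≈ -30.642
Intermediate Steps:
l(S, u) = 3/S + u/3 (l(S, u) = 3/S + u*(1/3) = 3/S + u/3)
w = -9 (w = -3*(3/1 + (1/3)*0) = -3*(3*1 + 0) = -3*(3 + 0) = -3*3 = -9)
J = -15/137 (J = 1/(-9 + (24 - 22)/(-20 + 5)) = 1/(-9 + 2/(-15)) = 1/(-9 + 2*(-1/15)) = 1/(-9 - 2/15) = 1/(-137/15) = -15/137 ≈ -0.10949)
15*J - 29 = 15*(-15/137) - 29 = -225/137 - 29 = -4198/137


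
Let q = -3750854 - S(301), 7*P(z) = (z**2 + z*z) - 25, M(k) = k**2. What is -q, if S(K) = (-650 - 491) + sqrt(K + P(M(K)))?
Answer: 3749713 + 2*sqrt(28729897847)/7 ≈ 3.7981e+6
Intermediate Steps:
P(z) = -25/7 + 2*z**2/7 (P(z) = ((z**2 + z*z) - 25)/7 = ((z**2 + z**2) - 25)/7 = (2*z**2 - 25)/7 = (-25 + 2*z**2)/7 = -25/7 + 2*z**2/7)
S(K) = -1141 + sqrt(-25/7 + K + 2*K**4/7) (S(K) = (-650 - 491) + sqrt(K + (-25/7 + 2*(K**2)**2/7)) = -1141 + sqrt(K + (-25/7 + 2*K**4/7)) = -1141 + sqrt(-25/7 + K + 2*K**4/7))
q = -3749713 - 2*sqrt(28729897847)/7 (q = -3750854 - (-1141 + sqrt(-175 + 14*301**4 + 49*301)/7) = -3750854 - (-1141 + sqrt(-175 + 14*8208541201 + 14749)/7) = -3750854 - (-1141 + sqrt(-175 + 114919576814 + 14749)/7) = -3750854 - (-1141 + sqrt(114919591388)/7) = -3750854 - (-1141 + (2*sqrt(28729897847))/7) = -3750854 - (-1141 + 2*sqrt(28729897847)/7) = -3750854 + (1141 - 2*sqrt(28729897847)/7) = -3749713 - 2*sqrt(28729897847)/7 ≈ -3.7981e+6)
-q = -(-3749713 - 2*sqrt(28729897847)/7) = 3749713 + 2*sqrt(28729897847)/7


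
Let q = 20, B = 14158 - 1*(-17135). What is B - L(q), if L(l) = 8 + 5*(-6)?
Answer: 31315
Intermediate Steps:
B = 31293 (B = 14158 + 17135 = 31293)
L(l) = -22 (L(l) = 8 - 30 = -22)
B - L(q) = 31293 - 1*(-22) = 31293 + 22 = 31315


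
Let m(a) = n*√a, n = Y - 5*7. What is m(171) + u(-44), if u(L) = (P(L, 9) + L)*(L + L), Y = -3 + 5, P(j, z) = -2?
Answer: 4048 - 99*√19 ≈ 3616.5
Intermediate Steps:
Y = 2
n = -33 (n = 2 - 5*7 = 2 - 35 = -33)
u(L) = 2*L*(-2 + L) (u(L) = (-2 + L)*(L + L) = (-2 + L)*(2*L) = 2*L*(-2 + L))
m(a) = -33*√a
m(171) + u(-44) = -99*√19 + 2*(-44)*(-2 - 44) = -99*√19 + 2*(-44)*(-46) = -99*√19 + 4048 = 4048 - 99*√19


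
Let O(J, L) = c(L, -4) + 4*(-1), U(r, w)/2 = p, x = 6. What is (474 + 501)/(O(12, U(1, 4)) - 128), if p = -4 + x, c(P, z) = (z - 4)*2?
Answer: -975/148 ≈ -6.5878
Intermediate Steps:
c(P, z) = -8 + 2*z (c(P, z) = (-4 + z)*2 = -8 + 2*z)
p = 2 (p = -4 + 6 = 2)
U(r, w) = 4 (U(r, w) = 2*2 = 4)
O(J, L) = -20 (O(J, L) = (-8 + 2*(-4)) + 4*(-1) = (-8 - 8) - 4 = -16 - 4 = -20)
(474 + 501)/(O(12, U(1, 4)) - 128) = (474 + 501)/(-20 - 128) = 975/(-148) = 975*(-1/148) = -975/148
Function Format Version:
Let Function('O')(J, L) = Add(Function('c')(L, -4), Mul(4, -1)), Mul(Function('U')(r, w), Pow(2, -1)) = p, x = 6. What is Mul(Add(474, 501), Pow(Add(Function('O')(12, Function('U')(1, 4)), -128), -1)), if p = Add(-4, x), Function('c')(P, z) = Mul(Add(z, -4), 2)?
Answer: Rational(-975, 148) ≈ -6.5878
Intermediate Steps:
Function('c')(P, z) = Add(-8, Mul(2, z)) (Function('c')(P, z) = Mul(Add(-4, z), 2) = Add(-8, Mul(2, z)))
p = 2 (p = Add(-4, 6) = 2)
Function('U')(r, w) = 4 (Function('U')(r, w) = Mul(2, 2) = 4)
Function('O')(J, L) = -20 (Function('O')(J, L) = Add(Add(-8, Mul(2, -4)), Mul(4, -1)) = Add(Add(-8, -8), -4) = Add(-16, -4) = -20)
Mul(Add(474, 501), Pow(Add(Function('O')(12, Function('U')(1, 4)), -128), -1)) = Mul(Add(474, 501), Pow(Add(-20, -128), -1)) = Mul(975, Pow(-148, -1)) = Mul(975, Rational(-1, 148)) = Rational(-975, 148)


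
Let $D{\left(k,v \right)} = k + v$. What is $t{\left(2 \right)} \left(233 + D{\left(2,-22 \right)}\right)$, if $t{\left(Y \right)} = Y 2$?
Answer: $852$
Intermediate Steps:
$t{\left(Y \right)} = 2 Y$
$t{\left(2 \right)} \left(233 + D{\left(2,-22 \right)}\right) = 2 \cdot 2 \left(233 + \left(2 - 22\right)\right) = 4 \left(233 - 20\right) = 4 \cdot 213 = 852$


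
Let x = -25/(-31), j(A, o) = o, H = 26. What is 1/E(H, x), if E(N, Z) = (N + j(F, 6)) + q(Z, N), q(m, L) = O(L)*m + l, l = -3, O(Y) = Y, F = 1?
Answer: 31/1549 ≈ 0.020013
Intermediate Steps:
x = 25/31 (x = -25*(-1/31) = 25/31 ≈ 0.80645)
q(m, L) = -3 + L*m (q(m, L) = L*m - 3 = -3 + L*m)
E(N, Z) = 3 + N + N*Z (E(N, Z) = (N + 6) + (-3 + N*Z) = (6 + N) + (-3 + N*Z) = 3 + N + N*Z)
1/E(H, x) = 1/(3 + 26 + 26*(25/31)) = 1/(3 + 26 + 650/31) = 1/(1549/31) = 31/1549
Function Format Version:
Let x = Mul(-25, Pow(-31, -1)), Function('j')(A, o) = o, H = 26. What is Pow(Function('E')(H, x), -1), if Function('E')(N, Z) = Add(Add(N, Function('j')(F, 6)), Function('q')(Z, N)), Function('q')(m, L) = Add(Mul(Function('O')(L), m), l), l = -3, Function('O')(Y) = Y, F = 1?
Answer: Rational(31, 1549) ≈ 0.020013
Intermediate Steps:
x = Rational(25, 31) (x = Mul(-25, Rational(-1, 31)) = Rational(25, 31) ≈ 0.80645)
Function('q')(m, L) = Add(-3, Mul(L, m)) (Function('q')(m, L) = Add(Mul(L, m), -3) = Add(-3, Mul(L, m)))
Function('E')(N, Z) = Add(3, N, Mul(N, Z)) (Function('E')(N, Z) = Add(Add(N, 6), Add(-3, Mul(N, Z))) = Add(Add(6, N), Add(-3, Mul(N, Z))) = Add(3, N, Mul(N, Z)))
Pow(Function('E')(H, x), -1) = Pow(Add(3, 26, Mul(26, Rational(25, 31))), -1) = Pow(Add(3, 26, Rational(650, 31)), -1) = Pow(Rational(1549, 31), -1) = Rational(31, 1549)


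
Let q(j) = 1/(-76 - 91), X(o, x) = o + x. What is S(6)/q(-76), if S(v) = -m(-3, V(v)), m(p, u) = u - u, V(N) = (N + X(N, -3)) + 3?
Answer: 0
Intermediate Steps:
V(N) = 2*N (V(N) = (N + (N - 3)) + 3 = (N + (-3 + N)) + 3 = (-3 + 2*N) + 3 = 2*N)
m(p, u) = 0
q(j) = -1/167 (q(j) = 1/(-167) = -1/167)
S(v) = 0 (S(v) = -1*0 = 0)
S(6)/q(-76) = 0/(-1/167) = 0*(-167) = 0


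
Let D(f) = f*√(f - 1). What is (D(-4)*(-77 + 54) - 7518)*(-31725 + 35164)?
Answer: -25854402 + 316388*I*√5 ≈ -2.5854e+7 + 7.0747e+5*I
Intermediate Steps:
D(f) = f*√(-1 + f)
(D(-4)*(-77 + 54) - 7518)*(-31725 + 35164) = ((-4*√(-1 - 4))*(-77 + 54) - 7518)*(-31725 + 35164) = (-4*I*√5*(-23) - 7518)*3439 = (92*I*√5 - 7518)*3439 = (-7518 + 92*I*√5)*3439 = -25854402 + 316388*I*√5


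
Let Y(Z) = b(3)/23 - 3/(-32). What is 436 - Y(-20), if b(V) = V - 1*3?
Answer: 13949/32 ≈ 435.91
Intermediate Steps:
b(V) = -3 + V (b(V) = V - 3 = -3 + V)
Y(Z) = 3/32 (Y(Z) = (-3 + 3)/23 - 3/(-32) = 0*(1/23) - 3*(-1/32) = 0 + 3/32 = 3/32)
436 - Y(-20) = 436 - 1*3/32 = 436 - 3/32 = 13949/32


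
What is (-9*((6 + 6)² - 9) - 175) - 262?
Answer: -1652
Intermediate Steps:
(-9*((6 + 6)² - 9) - 175) - 262 = (-9*(12² - 9) - 175) - 262 = (-9*(144 - 9) - 175) - 262 = (-9*135 - 175) - 262 = (-1215 - 175) - 262 = -1390 - 262 = -1652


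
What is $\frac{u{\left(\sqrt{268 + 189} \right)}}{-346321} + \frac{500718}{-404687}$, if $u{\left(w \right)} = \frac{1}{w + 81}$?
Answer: $- \frac{1058489536129359}{855485406240808} + \frac{\sqrt{457}}{2113943384} \approx -1.2373$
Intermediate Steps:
$u{\left(w \right)} = \frac{1}{81 + w}$
$\frac{u{\left(\sqrt{268 + 189} \right)}}{-346321} + \frac{500718}{-404687} = \frac{1}{\left(81 + \sqrt{268 + 189}\right) \left(-346321\right)} + \frac{500718}{-404687} = \frac{1}{81 + \sqrt{457}} \left(- \frac{1}{346321}\right) + 500718 \left(- \frac{1}{404687}\right) = - \frac{1}{346321 \left(81 + \sqrt{457}\right)} - \frac{500718}{404687} = - \frac{500718}{404687} - \frac{1}{346321 \left(81 + \sqrt{457}\right)}$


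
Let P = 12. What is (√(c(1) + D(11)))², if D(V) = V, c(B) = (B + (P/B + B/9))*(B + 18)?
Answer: 2341/9 ≈ 260.11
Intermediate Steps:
c(B) = (18 + B)*(12/B + 10*B/9) (c(B) = (B + (12/B + B/9))*(B + 18) = (B + (12/B + B*(⅑)))*(18 + B) = (B + (12/B + B/9))*(18 + B) = (12/B + 10*B/9)*(18 + B) = (18 + B)*(12/B + 10*B/9))
(√(c(1) + D(11)))² = (√((12 + 20*1 + 216/1 + (10/9)*1²) + 11))² = (√((12 + 20 + 216*1 + (10/9)*1) + 11))² = (√((12 + 20 + 216 + 10/9) + 11))² = (√(2242/9 + 11))² = (√(2341/9))² = (√2341/3)² = 2341/9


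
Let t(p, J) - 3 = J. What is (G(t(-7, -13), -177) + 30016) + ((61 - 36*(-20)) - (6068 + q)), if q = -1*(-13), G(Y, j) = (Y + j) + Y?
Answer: 24519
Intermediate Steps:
t(p, J) = 3 + J
G(Y, j) = j + 2*Y
q = 13
(G(t(-7, -13), -177) + 30016) + ((61 - 36*(-20)) - (6068 + q)) = ((-177 + 2*(3 - 13)) + 30016) + ((61 - 36*(-20)) - (6068 + 13)) = ((-177 + 2*(-10)) + 30016) + ((61 + 720) - 1*6081) = ((-177 - 20) + 30016) + (781 - 6081) = (-197 + 30016) - 5300 = 29819 - 5300 = 24519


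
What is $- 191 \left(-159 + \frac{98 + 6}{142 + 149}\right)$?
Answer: $\frac{8817515}{291} \approx 30301.0$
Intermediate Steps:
$- 191 \left(-159 + \frac{98 + 6}{142 + 149}\right) = - 191 \left(-159 + \frac{104}{291}\right) = \left(-191\right) \left(- \frac{46165}{291}\right) = \frac{8817515}{291}$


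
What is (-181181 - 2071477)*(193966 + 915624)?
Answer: -2499526790220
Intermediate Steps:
(-181181 - 2071477)*(193966 + 915624) = -2252658*1109590 = -2499526790220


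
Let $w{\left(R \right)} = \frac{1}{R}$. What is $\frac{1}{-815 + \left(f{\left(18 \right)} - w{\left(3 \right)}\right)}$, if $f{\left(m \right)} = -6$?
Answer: $- \frac{3}{2464} \approx -0.0012175$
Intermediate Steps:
$\frac{1}{-815 + \left(f{\left(18 \right)} - w{\left(3 \right)}\right)} = \frac{1}{-815 - \frac{19}{3}} = \frac{1}{- \frac{2464}{3}} = - \frac{3}{2464}$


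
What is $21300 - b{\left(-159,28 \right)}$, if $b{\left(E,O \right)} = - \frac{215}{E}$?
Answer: $\frac{3386485}{159} \approx 21299.0$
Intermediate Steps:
$21300 - b{\left(-159,28 \right)} = 21300 - - \frac{215}{-159} = 21300 - \left(-215\right) \left(- \frac{1}{159}\right) = 21300 - \frac{215}{159} = \frac{3386485}{159}$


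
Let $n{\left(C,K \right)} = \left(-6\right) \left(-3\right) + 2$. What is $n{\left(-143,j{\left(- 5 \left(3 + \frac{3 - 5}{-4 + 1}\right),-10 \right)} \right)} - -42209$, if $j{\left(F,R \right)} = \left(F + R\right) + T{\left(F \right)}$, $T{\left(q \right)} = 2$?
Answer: $42229$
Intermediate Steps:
$j{\left(F,R \right)} = 2 + F + R$ ($j{\left(F,R \right)} = \left(F + R\right) + 2 = 2 + F + R$)
$n{\left(C,K \right)} = 20$ ($n{\left(C,K \right)} = 18 + 2 = 20$)
$n{\left(-143,j{\left(- 5 \left(3 + \frac{3 - 5}{-4 + 1}\right),-10 \right)} \right)} - -42209 = 20 - -42209 = 20 + 42209 = 42229$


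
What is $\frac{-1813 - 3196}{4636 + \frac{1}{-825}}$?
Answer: $- \frac{4132425}{3824699} \approx -1.0805$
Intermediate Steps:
$\frac{-1813 - 3196}{4636 + \frac{1}{-825}} = - \frac{5009}{4636 - \frac{1}{825}} = - \frac{5009}{\frac{3824699}{825}} = \left(-5009\right) \frac{825}{3824699} = - \frac{4132425}{3824699}$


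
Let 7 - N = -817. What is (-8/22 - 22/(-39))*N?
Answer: 70864/429 ≈ 165.18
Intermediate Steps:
N = 824 (N = 7 - 1*(-817) = 7 + 817 = 824)
(-8/22 - 22/(-39))*N = (-8/22 - 22/(-39))*824 = (-8*1/22 - 22*(-1/39))*824 = (-4/11 + 22/39)*824 = (86/429)*824 = 70864/429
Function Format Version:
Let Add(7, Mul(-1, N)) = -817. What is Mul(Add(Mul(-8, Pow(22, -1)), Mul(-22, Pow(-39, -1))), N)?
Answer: Rational(70864, 429) ≈ 165.18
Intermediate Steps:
N = 824 (N = Add(7, Mul(-1, -817)) = Add(7, 817) = 824)
Mul(Add(Mul(-8, Pow(22, -1)), Mul(-22, Pow(-39, -1))), N) = Mul(Add(Mul(-8, Pow(22, -1)), Mul(-22, Pow(-39, -1))), 824) = Mul(Add(Mul(-8, Rational(1, 22)), Mul(-22, Rational(-1, 39))), 824) = Mul(Add(Rational(-4, 11), Rational(22, 39)), 824) = Mul(Rational(86, 429), 824) = Rational(70864, 429)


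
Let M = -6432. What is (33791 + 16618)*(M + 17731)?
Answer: 569571291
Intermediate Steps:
(33791 + 16618)*(M + 17731) = (33791 + 16618)*(-6432 + 17731) = 50409*11299 = 569571291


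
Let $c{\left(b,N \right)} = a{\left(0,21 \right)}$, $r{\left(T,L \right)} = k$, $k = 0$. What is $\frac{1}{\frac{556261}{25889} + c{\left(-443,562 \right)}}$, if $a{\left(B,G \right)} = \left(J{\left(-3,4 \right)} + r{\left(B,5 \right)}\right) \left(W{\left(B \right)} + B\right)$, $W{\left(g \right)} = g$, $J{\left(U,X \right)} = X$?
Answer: $\frac{25889}{556261} \approx 0.046541$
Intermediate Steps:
$r{\left(T,L \right)} = 0$
$a{\left(B,G \right)} = 8 B$ ($a{\left(B,G \right)} = \left(4 + 0\right) \left(B + B\right) = 4 \cdot 2 B = 8 B$)
$c{\left(b,N \right)} = 0$ ($c{\left(b,N \right)} = 8 \cdot 0 = 0$)
$\frac{1}{\frac{556261}{25889} + c{\left(-443,562 \right)}} = \frac{1}{\frac{556261}{25889} + 0} = \frac{1}{\frac{556261}{25889}} = \frac{25889}{556261}$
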